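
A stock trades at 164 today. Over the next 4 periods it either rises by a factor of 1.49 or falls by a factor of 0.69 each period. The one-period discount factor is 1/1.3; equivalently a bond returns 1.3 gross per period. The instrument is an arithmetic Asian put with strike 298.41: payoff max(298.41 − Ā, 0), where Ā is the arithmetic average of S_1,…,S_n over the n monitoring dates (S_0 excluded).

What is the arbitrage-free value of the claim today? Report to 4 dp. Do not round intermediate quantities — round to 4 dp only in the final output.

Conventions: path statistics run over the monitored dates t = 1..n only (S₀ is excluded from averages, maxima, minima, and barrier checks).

price = 15.1042

Set p* = 0.7625 (from d < R < u); the path-dependent value is the discounted p*-expectation over all price paths.
Enumerate all 2^4 = 16 price paths (U = up ×1.49, D = down ×0.69); each path with k up-moves has probability p*^k·(1−p*)^(4−k).
DDDD: Ā=70.5725, payoff=227.8375, prob=0.003182
UDDD: Ā=152.3957, payoff=146.0143, prob=0.010215
DUDD: Ā=119.5957, payoff=178.8143, prob=0.010215
UUDD: Ā=258.2573, payoff=40.1527, prob=0.032795
DDUD: Ā=96.9637, payoff=201.4463, prob=0.010215
UDUD: Ā=209.3853, payoff=89.0247, prob=0.032795
DUUD: Ā=176.5853, payoff=121.8247, prob=0.032795
UUUD: Ā=381.3219, payoff=0.0000, prob=0.105289
DDDU: Ā=81.3476, payoff=217.0624, prob=0.010215
UDDU: Ā=175.6636, payoff=122.7464, prob=0.032795
DUDU: Ā=142.8636, payoff=155.5464, prob=0.032795
UUDU: Ā=308.5026, payoff=0.0000, prob=0.105289
DDUU: Ā=120.2316, payoff=178.1784, prob=0.032795
UDUU: Ā=259.6306, payoff=38.7794, prob=0.105289
DUUU: Ā=226.8306, payoff=71.5794, prob=0.105289
UUUU: Ā=489.8226, payoff=0.0000, prob=0.338033
Price = Σ prob·payoff / R^4 = 43.139077 / 2.856100 = 15.1042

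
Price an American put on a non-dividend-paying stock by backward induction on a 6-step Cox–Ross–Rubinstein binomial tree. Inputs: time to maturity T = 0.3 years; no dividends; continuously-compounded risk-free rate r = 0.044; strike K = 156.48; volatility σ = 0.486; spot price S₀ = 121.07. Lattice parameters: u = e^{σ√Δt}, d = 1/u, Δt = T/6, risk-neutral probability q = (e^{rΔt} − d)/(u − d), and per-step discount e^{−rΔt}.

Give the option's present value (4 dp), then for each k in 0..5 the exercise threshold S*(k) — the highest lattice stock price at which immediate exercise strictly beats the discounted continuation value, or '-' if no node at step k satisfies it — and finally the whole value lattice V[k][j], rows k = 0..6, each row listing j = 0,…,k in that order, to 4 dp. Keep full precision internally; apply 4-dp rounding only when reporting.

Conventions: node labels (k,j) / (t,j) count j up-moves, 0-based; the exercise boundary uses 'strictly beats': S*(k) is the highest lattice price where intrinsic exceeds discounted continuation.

price = 37.5608
boundary = - - 97.4192 108.6027 121.0700 134.9686
tree:
37.5608
48.0239 26.5312
59.0608 36.4276 16.0580
69.0927 47.8773 24.3367 7.2687
78.0915 59.0608 35.4100 12.5936 1.6015
86.1636 69.0927 47.8773 21.5114 3.1043 0.0000
93.4046 78.0915 59.0608 35.4100 6.0174 0.0000 0.0000

Δt=0.05000, u=1.11480, d=0.89702, q=0.48297, disc=e^(-rΔt)=0.99780
k=6 terminal: V=max(K-S,0) → 93.4046 78.0915 59.0608 35.4100 6.0174 0.0000 0.0000
k=5: j=0 S=70.3164 intr=86.1636 cont=85.8198 V=86.1636[EX]; j=1 S=87.3873 intr=69.0927 cont=68.7488 V=69.0927[EX]; j=2 S=108.6027 intr=47.8773 cont=47.5335 V=47.8773[EX]; j=3 S=134.9686 intr=21.5114 cont=21.1676 V=21.5114[EX]; j=4 S=167.7354 intr=0.0000 cont=3.1043 V=3.1043[hold]; j=5 S=208.4571 intr=0.0000 cont=0.0000 V=0.0000[hold]  S*(5)=134.9686
k=4: j=0 S=78.3885 intr=78.0915 cont=77.7476 V=78.0915[EX]; j=1 S=97.4192 intr=59.0608 cont=58.7169 V=59.0608[EX]; j=2 S=121.0700 intr=35.4100 cont=35.0661 V=35.4100[EX]; j=3 S=150.4626 intr=6.0174 cont=12.5936 V=12.5936[hold]; j=4 S=186.9910 intr=0.0000 cont=1.6015 V=1.6015[hold]  S*(4)=121.0700
k=3: j=0 S=87.3873 intr=69.0927 cont=68.7488 V=69.0927[EX]; j=1 S=108.6027 intr=47.8773 cont=47.5335 V=47.8773[EX]; j=2 S=134.9686 intr=21.5114 cont=24.3367 V=24.3367[hold]; j=3 S=167.7354 intr=0.0000 cont=7.2687 V=7.2687[hold]  S*(3)=108.6027
k=2: j=0 S=97.4192 intr=59.0608 cont=58.7169 V=59.0608[EX]; j=1 S=121.0700 intr=35.4100 cont=36.4276 V=36.4276[hold]; j=2 S=150.4626 intr=6.0174 cont=16.0580 V=16.0580[hold]  S*(2)=97.4192
k=1: j=0 S=108.6027 intr=47.8773 cont=48.0239 V=48.0239[hold]; j=1 S=134.9686 intr=21.5114 cont=26.5312 V=26.5312[hold]  S*(1)=-
k=0: j=0 S=121.0700 intr=35.4100 cont=37.5608 V=37.5608[hold]  S*(0)=-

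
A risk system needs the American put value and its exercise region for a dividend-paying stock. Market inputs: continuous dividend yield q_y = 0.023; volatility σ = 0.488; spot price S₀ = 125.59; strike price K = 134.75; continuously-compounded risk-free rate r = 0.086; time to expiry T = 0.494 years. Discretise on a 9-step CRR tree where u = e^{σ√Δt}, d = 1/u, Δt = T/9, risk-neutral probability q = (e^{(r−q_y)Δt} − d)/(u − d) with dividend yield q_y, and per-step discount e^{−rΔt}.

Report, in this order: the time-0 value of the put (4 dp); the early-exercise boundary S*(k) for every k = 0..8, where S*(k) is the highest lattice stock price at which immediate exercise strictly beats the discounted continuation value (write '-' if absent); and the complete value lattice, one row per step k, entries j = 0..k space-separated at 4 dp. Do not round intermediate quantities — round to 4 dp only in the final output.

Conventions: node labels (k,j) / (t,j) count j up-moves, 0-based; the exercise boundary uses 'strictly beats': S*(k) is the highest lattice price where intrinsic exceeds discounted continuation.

price = 20.5502
boundary = - - - 89.1242 79.4955 89.1242 99.9192 89.1242 99.9192
tree:
20.5502
27.6506 13.2576
36.1031 19.0001 7.3269
45.6258 26.4057 11.3702 3.1316
55.2545 35.4165 17.1541 5.3776 0.7920
63.8429 45.6258 24.9878 9.0545 1.5499 0.0000
71.5035 55.2545 34.8308 14.8443 3.0330 0.0000 0.0000
78.3365 63.8429 45.6258 23.4238 5.9353 0.0000 0.0000 0.0000
84.4312 71.5035 55.2545 34.8308 11.6146 0.0000 0.0000 0.0000 0.0000
89.8675 78.3365 63.8429 45.6258 22.7284 0.0000 0.0000 0.0000 0.0000 0.0000

Δt=0.05489  u=1.12112  d=0.89196  q=0.48656  discount=0.99529
step 9 (expiry): payoffs max(K−S,0) = 89.8675 78.3365 63.8429 45.6258 22.7284 0.0000 0.0000 0.0000 0.0000 0.0000
step 8: (k=8,j=0): S=50.3188, K−S=84.4312, hold=83.8601 ⇒ V=84.4312 exercise | (k=8,j=1): S=63.2465, K−S=71.5035, hold=70.9487 ⇒ V=71.5035 exercise | (k=8,j=2): S=79.4955, K−S=55.2545, hold=54.7202 ⇒ V=55.2545 exercise | (k=8,j=3): S=99.9192, K−S=34.8308, hold=34.3223 ⇒ V=34.8308 exercise | (k=8,j=4): S=125.5900, K−S=9.1600, hold=11.6146 ⇒ V=11.6146 continue | (k=8,j=5): S=157.8561, K−S=0.0000, hold=0.0000 ⇒ V=0.0000 continue | (k=8,j=6): S=198.4118, K−S=0.0000, hold=0.0000 ⇒ V=0.0000 continue | (k=8,j=7): S=249.3869, K−S=0.0000, hold=0.0000 ⇒ V=0.0000 continue | (k=8,j=8): S=313.4584, K−S=0.0000, hold=0.0000 ⇒ V=0.0000 continue  boundary S*=99.9192
step 7: (k=7,j=0): S=56.4135, K−S=78.3365, hold=77.7731 ⇒ V=78.3365 exercise | (k=7,j=1): S=70.9071, K−S=63.8429, hold=63.2978 ⇒ V=63.8429 exercise | (k=7,j=2): S=89.1242, K−S=45.6258, hold=45.1036 ⇒ V=45.6258 exercise | (k=7,j=3): S=112.0216, K−S=22.7284, hold=23.4238 ⇒ V=23.4238 continue | (k=7,j=4): S=140.8018, K−S=0.0000, hold=5.9353 ⇒ V=5.9353 continue | (k=7,j=5): S=176.9760, K−S=0.0000, hold=0.0000 ⇒ V=0.0000 continue | (k=7,j=6): S=222.4439, K−S=0.0000, hold=0.0000 ⇒ V=0.0000 continue | (k=7,j=7): S=279.5933, K−S=0.0000, hold=0.0000 ⇒ V=0.0000 continue  boundary S*=89.1242
step 6: (k=6,j=0): S=63.2465, K−S=71.5035, hold=70.9487 ⇒ V=71.5035 exercise | (k=6,j=1): S=79.4955, K−S=55.2545, hold=54.7202 ⇒ V=55.2545 exercise | (k=6,j=2): S=99.9192, K−S=34.8308, hold=34.6591 ⇒ V=34.8308 exercise | (k=6,j=3): S=125.5900, K−S=9.1600, hold=14.8443 ⇒ V=14.8443 continue | (k=6,j=4): S=157.8561, K−S=0.0000, hold=3.0330 ⇒ V=3.0330 continue | (k=6,j=5): S=198.4118, K−S=0.0000, hold=0.0000 ⇒ V=0.0000 continue | (k=6,j=6): S=249.3869, K−S=0.0000, hold=0.0000 ⇒ V=0.0000 continue  boundary S*=99.9192
step 5: (k=5,j=0): S=70.9071, K−S=63.8429, hold=63.2978 ⇒ V=63.8429 exercise | (k=5,j=1): S=89.1242, K−S=45.6258, hold=45.1036 ⇒ V=45.6258 exercise | (k=5,j=2): S=112.0216, K−S=22.7284, hold=24.9878 ⇒ V=24.9878 continue | (k=5,j=3): S=140.8018, K−S=0.0000, hold=9.0545 ⇒ V=9.0545 continue | (k=5,j=4): S=176.9760, K−S=0.0000, hold=1.5499 ⇒ V=1.5499 continue | (k=5,j=5): S=222.4439, K−S=0.0000, hold=0.0000 ⇒ V=0.0000 continue  boundary S*=89.1242
step 4: (k=4,j=0): S=79.4955, K−S=55.2545, hold=54.7202 ⇒ V=55.2545 exercise | (k=4,j=1): S=99.9192, K−S=34.8308, hold=35.4165 ⇒ V=35.4165 continue | (k=4,j=2): S=125.5900, K−S=9.1600, hold=17.1541 ⇒ V=17.1541 continue | (k=4,j=3): S=157.8561, K−S=0.0000, hold=5.3776 ⇒ V=5.3776 continue | (k=4,j=4): S=198.4118, K−S=0.0000, hold=0.7920 ⇒ V=0.7920 continue  boundary S*=79.4955
step 3: (k=3,j=0): S=89.1242, K−S=45.6258, hold=45.3873 ⇒ V=45.6258 exercise | (k=3,j=1): S=112.0216, K−S=22.7284, hold=26.4057 ⇒ V=26.4057 continue | (k=3,j=2): S=140.8018, K−S=0.0000, hold=11.3702 ⇒ V=11.3702 continue | (k=3,j=3): S=176.9760, K−S=0.0000, hold=3.1316 ⇒ V=3.1316 continue  boundary S*=89.1242
step 2: (k=2,j=0): S=99.9192, K−S=34.8308, hold=36.1031 ⇒ V=36.1031 continue | (k=2,j=1): S=125.5900, K−S=9.1600, hold=19.0001 ⇒ V=19.0001 continue | (k=2,j=2): S=157.8561, K−S=0.0000, hold=7.3269 ⇒ V=7.3269 continue  boundary S*=-
step 1: (k=1,j=0): S=112.0216, K−S=22.7284, hold=27.6506 ⇒ V=27.6506 continue | (k=1,j=1): S=140.8018, K−S=0.0000, hold=13.2576 ⇒ V=13.2576 continue  boundary S*=-
step 0: (k=0,j=0): S=125.5900, K−S=9.1600, hold=20.5502 ⇒ V=20.5502 continue  boundary S*=-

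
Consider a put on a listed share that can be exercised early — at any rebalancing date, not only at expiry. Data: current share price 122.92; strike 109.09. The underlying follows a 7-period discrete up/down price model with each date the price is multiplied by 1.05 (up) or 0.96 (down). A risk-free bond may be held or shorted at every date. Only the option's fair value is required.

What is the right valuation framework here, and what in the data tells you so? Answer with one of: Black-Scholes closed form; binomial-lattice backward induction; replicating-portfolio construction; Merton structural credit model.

Key observation: the put (strike 109.09 on spot 122.92) is American-style on a 7-step discrete price model, so the early-exercise decision at every node requires stepwise backward valuation — a closed form cannot price the exercise right.

framework: binomial-lattice backward induction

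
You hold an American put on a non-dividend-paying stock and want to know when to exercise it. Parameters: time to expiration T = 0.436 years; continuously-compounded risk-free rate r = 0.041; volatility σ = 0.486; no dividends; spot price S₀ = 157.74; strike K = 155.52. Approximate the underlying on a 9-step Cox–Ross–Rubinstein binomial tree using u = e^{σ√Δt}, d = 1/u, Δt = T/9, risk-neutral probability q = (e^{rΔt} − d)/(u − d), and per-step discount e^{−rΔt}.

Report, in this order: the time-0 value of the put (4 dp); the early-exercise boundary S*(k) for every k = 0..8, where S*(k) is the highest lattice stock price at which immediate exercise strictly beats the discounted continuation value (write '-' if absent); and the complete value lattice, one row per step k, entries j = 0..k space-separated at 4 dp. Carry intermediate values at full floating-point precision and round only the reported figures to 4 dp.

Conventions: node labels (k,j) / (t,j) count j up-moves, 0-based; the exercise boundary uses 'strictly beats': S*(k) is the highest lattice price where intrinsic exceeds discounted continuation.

price = 18.1817
boundary = - - - - 102.8294 92.3978 102.8294 114.4389 127.3590
tree:
18.1817
24.8132 11.1458
32.9309 16.2109 5.7604
42.3672 22.9481 9.0534 2.2532
52.6906 31.4722 13.9025 3.8911 0.5062
63.1222 41.5953 20.7469 6.6207 0.9802 0.0000
72.4957 52.6906 29.8695 11.0503 1.8981 0.0000 0.0000
80.9182 63.1222 41.0811 17.9705 3.6755 0.0000 0.0000 0.0000
88.4863 72.4957 52.6906 28.1610 7.1173 0.0000 0.0000 0.0000 0.0000
95.2866 80.9182 63.1222 41.0811 13.7822 0.0000 0.0000 0.0000 0.0000 0.0000

Δt=0.04844, u=1.11290, d=0.89855, q=0.48256, disc=e^(-rΔt)=0.99802
k=9 terminal: V=max(K-S,0) → 95.2866 80.9182 63.1222 41.0811 13.7822 0.0000 0.0000 0.0000 0.0000 0.0000
k=8: j=0 S=67.0337 intr=88.4863 cont=88.1777 V=88.4863[EX]; j=1 S=83.0243 intr=72.4957 cont=72.1871 V=72.4957[EX]; j=2 S=102.8294 intr=52.6906 cont=52.3820 V=52.6906[EX]; j=3 S=127.3590 intr=28.1610 cont=27.8524 V=28.1610[EX]; j=4 S=157.7400 intr=0.0000 cont=7.1173 V=7.1173[hold]; j=5 S=195.3683 intr=0.0000 cont=0.0000 V=0.0000[hold]; j=6 S=241.9726 intr=0.0000 cont=0.0000 V=0.0000[hold]; j=7 S=299.6942 intr=0.0000 cont=0.0000 V=0.0000[hold]; j=8 S=371.1851 intr=0.0000 cont=0.0000 V=0.0000[hold]  S*(8)=127.3590
k=7: j=0 S=74.6018 intr=80.9182 cont=80.6096 V=80.9182[EX]; j=1 S=92.3978 intr=63.1222 cont=62.8137 V=63.1222[EX]; j=2 S=114.4389 intr=41.0811 cont=40.7725 V=41.0811[EX]; j=3 S=141.7378 intr=13.7822 cont=17.9705 V=17.9705[hold]; j=4 S=175.5488 intr=0.0000 cont=3.6755 V=3.6755[hold]; j=5 S=217.4253 intr=0.0000 cont=0.0000 V=0.0000[hold]; j=6 S=269.2912 intr=0.0000 cont=0.0000 V=0.0000[hold]; j=7 S=333.5296 intr=0.0000 cont=0.0000 V=0.0000[hold]  S*(7)=114.4389
k=6: j=0 S=83.0243 intr=72.4957 cont=72.1871 V=72.4957[EX]; j=1 S=102.8294 intr=52.6906 cont=52.3820 V=52.6906[EX]; j=2 S=127.3590 intr=28.1610 cont=29.8695 V=29.8695[hold]; j=3 S=157.7400 intr=0.0000 cont=11.0503 V=11.0503[hold]; j=4 S=195.3683 intr=0.0000 cont=1.8981 V=1.8981[hold]; j=5 S=241.9726 intr=0.0000 cont=0.0000 V=0.0000[hold]; j=6 S=299.6942 intr=0.0000 cont=0.0000 V=0.0000[hold]  S*(6)=102.8294
k=5: j=0 S=92.3978 intr=63.1222 cont=62.8137 V=63.1222[EX]; j=1 S=114.4389 intr=41.0811 cont=41.5953 V=41.5953[hold]; j=2 S=141.7378 intr=13.7822 cont=20.7469 V=20.7469[hold]; j=3 S=175.5488 intr=0.0000 cont=6.6207 V=6.6207[hold]; j=4 S=217.4253 intr=0.0000 cont=0.9802 V=0.9802[hold]; j=5 S=269.2912 intr=0.0000 cont=0.0000 V=0.0000[hold]  S*(5)=92.3978
k=4: j=0 S=102.8294 intr=52.6906 cont=52.6296 V=52.6906[EX]; j=1 S=127.3590 intr=28.1610 cont=31.4722 V=31.4722[hold]; j=2 S=157.7400 intr=0.0000 cont=13.9025 V=13.9025[hold]; j=3 S=195.3683 intr=0.0000 cont=3.8911 V=3.8911[hold]; j=4 S=241.9726 intr=0.0000 cont=0.5062 V=0.5062[hold]  S*(4)=102.8294
k=3: j=0 S=114.4389 intr=41.0811 cont=42.3672 V=42.3672[hold]; j=1 S=141.7378 intr=13.7822 cont=22.9481 V=22.9481[hold]; j=2 S=175.5488 intr=0.0000 cont=9.0534 V=9.0534[hold]; j=3 S=217.4253 intr=0.0000 cont=2.2532 V=2.2532[hold]  S*(3)=-
k=2: j=0 S=127.3590 intr=28.1610 cont=32.9309 V=32.9309[hold]; j=1 S=157.7400 intr=0.0000 cont=16.2109 V=16.2109[hold]; j=2 S=195.3683 intr=0.0000 cont=5.7604 V=5.7604[hold]  S*(2)=-
k=1: j=0 S=141.7378 intr=13.7822 cont=24.8132 V=24.8132[hold]; j=1 S=175.5488 intr=0.0000 cont=11.1458 V=11.1458[hold]  S*(1)=-
k=0: j=0 S=157.7400 intr=0.0000 cont=18.1817 V=18.1817[hold]  S*(0)=-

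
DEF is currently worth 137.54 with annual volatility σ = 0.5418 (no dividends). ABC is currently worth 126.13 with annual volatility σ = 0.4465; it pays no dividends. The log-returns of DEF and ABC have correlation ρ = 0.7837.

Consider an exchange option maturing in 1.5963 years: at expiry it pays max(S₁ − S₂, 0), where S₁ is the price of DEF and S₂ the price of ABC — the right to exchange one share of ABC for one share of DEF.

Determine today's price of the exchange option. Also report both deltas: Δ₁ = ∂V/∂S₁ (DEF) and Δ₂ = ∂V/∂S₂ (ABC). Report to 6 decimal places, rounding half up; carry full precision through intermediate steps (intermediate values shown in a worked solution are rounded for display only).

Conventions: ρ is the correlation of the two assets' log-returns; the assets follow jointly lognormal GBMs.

σ_eff = √(σ₁² + σ₂² − 2ρσ₁σ₂) = √(0.5418² + 0.4465² − 2·0.7837·0.5418·0.4465) = 0.337245
d₁ = (ln(S₁/S₂) + (q₂ − q₁ + σ_eff²/2)T) / (σ_eff√T) = (ln(137.54/126.13) + (0.0 − 0.0 + 0.056867)·1.5963) / 0.426091 = 0.416292
d₂ = d₁ − σ_eff√T = 0.416292 − 0.426091 = -0.009799
N(d₁) = 0.661402,  N(d₂) = 0.496091
V = S₁·e^{−q₁T}·N(d₁) − S₂·e^{−q₂T}·N(d₂) = 90.969226 − 62.571956 = 28.397270
Key observation: pricing in ABC-units makes this a unit-strike call on the ratio S₁/S₂ — the risk-free rate cancels and cannot affect the value.
Δ₁ = e^{−q₁T}·N(d₁) = 0.661402;  Δ₂ = −e^{−q₂T}·N(d₂) = -0.496091

exchange price = 28.397270
Δ1 = 0.661402
Δ2 = -0.496091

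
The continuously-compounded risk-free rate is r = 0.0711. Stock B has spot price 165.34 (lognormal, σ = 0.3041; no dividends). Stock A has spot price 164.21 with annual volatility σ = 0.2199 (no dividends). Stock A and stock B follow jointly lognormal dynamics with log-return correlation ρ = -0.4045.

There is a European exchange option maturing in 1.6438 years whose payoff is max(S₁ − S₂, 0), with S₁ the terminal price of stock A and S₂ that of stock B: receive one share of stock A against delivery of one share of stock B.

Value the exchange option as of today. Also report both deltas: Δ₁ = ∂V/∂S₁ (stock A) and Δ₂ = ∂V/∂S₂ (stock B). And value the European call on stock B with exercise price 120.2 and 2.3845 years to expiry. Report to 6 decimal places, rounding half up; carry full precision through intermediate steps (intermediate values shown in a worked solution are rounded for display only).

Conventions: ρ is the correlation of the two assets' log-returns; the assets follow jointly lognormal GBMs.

exchange price = 36.157389
Δ1 = 0.606773
Δ2 = -0.383941
price(stock B call K=120.2) = 68.494809

σ_eff = √(σ₁² + σ₂² − 2ρσ₁σ₂) = √(0.2199² + 0.3041² − 2·-0.4045·0.2199·0.3041) = 0.441511
d₁ = (ln(S₁/S₂) + (q₂ − q₁ + σ_eff²/2)T) / (σ_eff√T) = (ln(164.21/165.34) + (0.0 − 0.0 + 0.097466)·1.6438) / 0.566065 = 0.270917
d₂ = d₁ − σ_eff√T = 0.270917 − 0.566065 = -0.295147
N(d₁) = 0.606773,  N(d₂) = 0.383941
V = S₁·e^{−q₁T}·N(d₁) − S₂·e^{−q₂T}·N(d₂) = 99.638142 − 63.480753 = 36.157389
Δ₁ = e^{−q₁T}·N(d₁) = 0.606773;  Δ₂ = −e^{−q₂T}·N(d₂) = -0.383941
[vanilla: stock B call K=120.2]
σ√T = 0.3041·√2.3845 = 0.469586
d₁ = (ln(S/K) + (r+σ²/2)T) / (σ√T) = (ln(165.34/120.2) + (0.0711+0.3041²/2)·2.3845) / 0.469586 = (0.318847 + 0.279793) / 0.469586 = 1.274826
d₂ = d₁ − σ√T = 1.274826 − 0.469586 = 0.805240
e^{−rT} = 0.844055
N(d₁) = 0.898815,  N(d₂) = 0.789659
price = S·N(d₁) − K·e^{−rT}·N(d₂) = 148.610003 − 80.115195 = 68.494809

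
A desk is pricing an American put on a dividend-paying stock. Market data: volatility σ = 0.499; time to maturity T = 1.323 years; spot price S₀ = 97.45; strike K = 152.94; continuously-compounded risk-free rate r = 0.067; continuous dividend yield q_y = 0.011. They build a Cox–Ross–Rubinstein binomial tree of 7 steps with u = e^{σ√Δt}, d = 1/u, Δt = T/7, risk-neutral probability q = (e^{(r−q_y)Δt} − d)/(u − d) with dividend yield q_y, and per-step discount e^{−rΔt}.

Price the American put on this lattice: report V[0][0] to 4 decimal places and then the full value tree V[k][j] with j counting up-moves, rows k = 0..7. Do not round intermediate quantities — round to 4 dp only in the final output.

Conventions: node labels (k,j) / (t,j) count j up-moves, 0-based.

price = 58.9082
tree:
58.9082
74.4945 42.9501
89.7929 57.5936 27.6215
102.1077 74.4945 40.1194 14.2942
112.0209 89.7929 56.0364 23.2797 4.5614
120.0009 102.1077 74.4945 36.7662 8.7213 0.0000
126.4246 112.0209 89.7929 55.4900 16.6747 0.0000 0.0000
131.5956 120.0009 102.1077 74.4945 31.8813 0.0000 0.0000 0.0000

params: Δt=0.18900 u=1.24226 d=0.80498 q=0.47031 e^(-rΔt)=0.98742
t_7 payoffs: 131.5956 120.0009 102.1077 74.4945 31.8813 0.0000 0.0000 0.0000
k=6: node(6,0) S=26.5154 payoff=126.4246 vs cont=124.5552 → 126.4246 [stop]  node(6,1) S=40.9191 payoff=112.0209 vs cont=110.1815 → 112.0209 [stop]  node(6,2) S=63.1471 payoff=89.7929 vs cont=87.9995 → 89.7929 [stop]  node(6,3) S=97.4500 payoff=55.4900 vs cont=53.7679 → 55.4900 [stop]  node(6,4) S=150.3869 payoff=2.5531 vs cont=16.6747 → 16.6747 [wait]  node(6,5) S=232.0802 payoff=0.0000 vs cont=0.0000 → 0.0000 [wait]  node(6,6) S=358.1511 payoff=0.0000 vs cont=0.0000 → 0.0000 [wait]
k=5: node(5,0) S=32.9391 payoff=120.0009 vs cont=118.1449 → 120.0009 [stop]  node(5,1) S=50.8323 payoff=102.1077 vs cont=100.2888 → 102.1077 [stop]  node(5,2) S=78.4455 payoff=74.4945 vs cont=72.7330 → 74.4945 [stop]  node(5,3) S=121.0587 payoff=31.8813 vs cont=36.7662 → 36.7662 [wait]  node(5,4) S=186.8203 payoff=0.0000 vs cont=8.7213 → 8.7213 [wait]  node(5,5) S=288.3050 payoff=0.0000 vs cont=0.0000 → 0.0000 [wait]
k=4: node(4,0) S=40.9191 payoff=112.0209 vs cont=110.1815 → 112.0209 [stop]  node(4,1) S=63.1471 payoff=89.7929 vs cont=87.9995 → 89.7929 [stop]  node(4,2) S=97.4500 payoff=55.4900 vs cont=56.0364 → 56.0364 [wait]  node(4,3) S=150.3869 payoff=2.5531 vs cont=23.2797 → 23.2797 [wait]  node(4,4) S=232.0802 payoff=0.0000 vs cont=4.5614 → 4.5614 [wait]
k=3: node(3,0) S=50.8323 payoff=102.1077 vs cont=100.2888 → 102.1077 [stop]  node(3,1) S=78.4455 payoff=74.4945 vs cont=72.9868 → 74.4945 [stop]  node(3,2) S=121.0587 payoff=31.8813 vs cont=40.1194 → 40.1194 [wait]  node(3,3) S=186.8203 payoff=0.0000 vs cont=14.2942 → 14.2942 [wait]
k=2: node(2,0) S=63.1471 payoff=89.7929 vs cont=87.9995 → 89.7929 [stop]  node(2,1) S=97.4500 payoff=55.4900 vs cont=57.5936 → 57.5936 [wait]  node(2,2) S=150.3869 payoff=2.5531 vs cont=27.6215 → 27.6215 [wait]
k=1: node(1,0) S=78.4455 payoff=74.4945 vs cont=73.7099 → 74.4945 [stop]  node(1,1) S=121.0587 payoff=31.8813 vs cont=42.9501 → 42.9501 [wait]
k=0: node(0,0) S=97.4500 payoff=55.4900 vs cont=58.9082 → 58.9082 [wait]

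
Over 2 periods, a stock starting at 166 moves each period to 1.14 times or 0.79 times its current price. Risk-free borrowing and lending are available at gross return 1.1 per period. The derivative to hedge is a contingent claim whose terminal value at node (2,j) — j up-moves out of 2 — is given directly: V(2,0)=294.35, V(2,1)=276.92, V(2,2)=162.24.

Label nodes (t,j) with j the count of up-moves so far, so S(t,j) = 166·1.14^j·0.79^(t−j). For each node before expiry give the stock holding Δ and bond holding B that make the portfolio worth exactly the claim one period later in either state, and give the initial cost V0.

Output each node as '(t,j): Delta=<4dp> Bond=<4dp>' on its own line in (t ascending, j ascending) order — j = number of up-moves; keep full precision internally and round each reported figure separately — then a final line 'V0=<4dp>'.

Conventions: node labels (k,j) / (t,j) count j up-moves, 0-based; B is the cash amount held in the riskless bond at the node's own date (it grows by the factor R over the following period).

Under the risk-neutral measure, an up-move has probability p* = (R−d)/(u−d) = 0.8857 and values discount at R = 1.1.
Expiry values: V(2,0)=294.3500, V(2,1)=276.9200, V(2,2)=162.2400
(1,0): S=131.1400. Δ = (V_up−V_dn)/(S_up−S_dn) = (276.9200−294.3500)/(149.4996−103.6006) = -0.3797. V = [p*·276.9200 + (1−p*)·294.3500]/1.1 = 253.5564. B = V − Δ·S = 303.3564.
(1,1): S=189.2400. Δ = (V_up−V_dn)/(S_up−S_dn) = (162.2400−276.9200)/(215.7336−149.4996) = -1.7314. V = [p*·162.2400 + (1−p*)·276.9200]/1.1 = 159.4057. B = V − Δ·S = 487.0629.
(0,0): S=166.0000. Δ = (V_up−V_dn)/(S_up−S_dn) = (159.4057−253.5564)/(189.2400−131.1400) = -1.6205. V = [p*·159.4057 + (1−p*)·253.5564]/1.1 = 154.6962. B = V − Δ·S = 423.6980.
Sanity check at the root: Δ(0,0)·S0 + B(0,0) reproduces V0 = 154.6962.

(0,0): Delta=-1.6205 Bond=423.6980
(1,0): Delta=-0.3797 Bond=303.3564
(1,1): Delta=-1.7314 Bond=487.0629
V0=154.6962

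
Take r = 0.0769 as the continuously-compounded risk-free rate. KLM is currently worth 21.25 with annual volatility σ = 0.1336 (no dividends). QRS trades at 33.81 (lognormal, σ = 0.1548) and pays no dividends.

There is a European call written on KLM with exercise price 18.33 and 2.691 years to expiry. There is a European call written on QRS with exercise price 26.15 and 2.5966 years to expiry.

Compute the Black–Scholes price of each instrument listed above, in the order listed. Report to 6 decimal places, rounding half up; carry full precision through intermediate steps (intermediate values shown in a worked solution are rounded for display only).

price(KLM call K=18.33) = 6.432767
price(QRS call K=26.15) = 12.481508

[KLM call K=18.33]
σ√T = 0.1336·√2.691 = 0.219161
d₁ = (ln(S/K) + (r+σ²/2)T) / (σ√T) = (ln(21.25/18.33) + (0.0769+0.1336²/2)·2.691) / 0.219161 = (0.147818 + 0.230954) / 0.219161 = 1.728280
d₂ = d₁ − σ√T = 1.728280 − 0.219161 = 1.509119
e^{−rT} = 0.813070
N(d₁) = 0.958031,  N(d₂) = 0.934366
price = S·N(d₁) − K·e^{−rT}·N(d₂) = 20.358158 − 13.925391 = 6.432767
[QRS call K=26.15]
σ√T = 0.1548·√2.5966 = 0.249444
d₁ = (ln(S/K) + (r+σ²/2)T) / (σ√T) = (ln(33.81/26.15) + (0.0769+0.1548²/2)·2.5966) / 0.249444 = (0.256907 + 0.230790) / 0.249444 = 1.955135
d₂ = d₁ − σ√T = 1.955135 − 0.249444 = 1.705691
e^{−rT} = 0.818994
N(d₁) = 0.974716,  N(d₂) = 0.955967
price = S·N(d₁) − K·e^{−rT}·N(d₂) = 32.955163 − 20.473655 = 12.481508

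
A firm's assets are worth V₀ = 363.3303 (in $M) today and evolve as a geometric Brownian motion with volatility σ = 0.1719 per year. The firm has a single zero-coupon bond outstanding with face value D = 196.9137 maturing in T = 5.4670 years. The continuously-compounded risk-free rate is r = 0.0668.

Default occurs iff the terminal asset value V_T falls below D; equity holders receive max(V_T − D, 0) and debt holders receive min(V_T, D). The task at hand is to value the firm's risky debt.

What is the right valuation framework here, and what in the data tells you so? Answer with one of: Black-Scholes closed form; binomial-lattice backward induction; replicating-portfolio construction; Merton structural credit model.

framework: Merton structural credit model

Key observation: the asked-for credit quantity lives on the firm's capital structure — asset value, asset volatility, debt face 196.9137 — which is the structural model's domain.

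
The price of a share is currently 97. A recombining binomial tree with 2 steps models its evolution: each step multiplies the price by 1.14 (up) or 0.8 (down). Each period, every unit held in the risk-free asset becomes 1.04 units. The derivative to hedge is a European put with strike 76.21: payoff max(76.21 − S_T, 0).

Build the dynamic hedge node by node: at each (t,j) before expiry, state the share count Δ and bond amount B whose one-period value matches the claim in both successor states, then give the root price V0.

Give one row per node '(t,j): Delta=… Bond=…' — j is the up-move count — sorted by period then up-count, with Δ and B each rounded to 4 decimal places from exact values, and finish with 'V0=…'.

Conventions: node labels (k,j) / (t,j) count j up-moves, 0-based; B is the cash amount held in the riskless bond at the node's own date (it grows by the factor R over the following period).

Under the risk-neutral measure, an up-move has probability p* = (R−d)/(u−d) = 0.7059 and values discount at R = 1.04.
At maturity the claim pays: V(2,0)=14.1300, V(2,1)=0.0000, V(2,2)=0.0000
Node (1,0) S=77.6000: V=(p*·0.0000+(1−p*)·14.1300)/1.04=3.9960; Δ=(0.0000−14.1300)/(88.4640−62.0800)=-0.5356; B=V−Δ·S=45.5549
Node (1,1) S=110.5800: V=(p*·0.0000+(1−p*)·0.0000)/1.04=0.0000; Δ=(0.0000−0.0000)/(126.0612−88.4640)=0.0000; B=V−Δ·S=0.0000
Node (0,0) S=97.0000: V=(p*·0.0000+(1−p*)·3.9960)/1.04=1.1301; Δ=(0.0000−3.9960)/(110.5800−77.6000)=-0.1212; B=V−Δ·S=12.8832
Verification: the root portfolio costs Δ(0,0)·S0 + B(0,0) = 1.1301, matching V0.

(0,0): Delta=-0.1212 Bond=12.8832
(1,0): Delta=-0.5356 Bond=45.5549
(1,1): Delta=0.0000 Bond=0.0000
V0=1.1301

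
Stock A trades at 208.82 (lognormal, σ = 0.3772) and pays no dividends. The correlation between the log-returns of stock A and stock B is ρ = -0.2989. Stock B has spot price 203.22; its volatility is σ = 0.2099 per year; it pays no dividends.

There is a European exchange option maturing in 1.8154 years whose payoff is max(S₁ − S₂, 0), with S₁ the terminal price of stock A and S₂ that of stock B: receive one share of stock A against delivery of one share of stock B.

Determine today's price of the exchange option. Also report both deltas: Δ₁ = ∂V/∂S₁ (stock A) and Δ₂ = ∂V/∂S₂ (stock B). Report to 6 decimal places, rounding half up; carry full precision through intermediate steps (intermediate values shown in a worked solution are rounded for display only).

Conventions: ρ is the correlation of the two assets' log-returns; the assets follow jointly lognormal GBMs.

exchange price = 55.443918
Δ1 = 0.643336
Δ2 = -0.388237

σ_eff = √(σ₁² + σ₂² − 2ρσ₁σ₂) = √(0.3772² + 0.2099² − 2·-0.2989·0.3772·0.2099) = 0.483392
d₁ = (ln(S₁/S₂) + (q₂ − q₁ + σ_eff²/2)T) / (σ_eff√T) = (ln(208.82/203.22) + (0.0 − 0.0 + 0.116834)·1.8154) / 0.651307 = 0.367391
d₂ = d₁ − σ_eff√T = 0.367391 − 0.651307 = -0.283917
N(d₁) = 0.643336,  N(d₂) = 0.388237
V = S₁·e^{−q₁T}·N(d₁) − S₂·e^{−q₂T}·N(d₂) = 134.341450 − 78.897532 = 55.443918
Key observation: the rate r is irrelevant here: denominating values in stock B turns the exchange into a ratio option on S₁/S₂, and discounting at r drops out.
Δ₁ = e^{−q₁T}·N(d₁) = 0.643336;  Δ₂ = −e^{−q₂T}·N(d₂) = -0.388237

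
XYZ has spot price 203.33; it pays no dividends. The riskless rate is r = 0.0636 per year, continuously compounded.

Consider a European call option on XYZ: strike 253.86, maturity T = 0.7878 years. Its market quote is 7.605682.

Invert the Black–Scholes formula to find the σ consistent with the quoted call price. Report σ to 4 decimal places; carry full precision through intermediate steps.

sigma = 0.2744

At σ = 0.2744 the Black–Scholes value reproduces the quote:
σ√T = 0.2744·√0.7878 = 0.243552
d₁ = (ln(S/K) + (r+σ²/2)T) / (σ√T) = (ln(203.33/253.86) + (0.0636+0.2744²/2)·0.7878) / 0.243552 = (-0.221953 + 0.079763) / 0.243552 = -0.583816
d₂ = d₁ − σ√T = -0.583816 − 0.243552 = -0.827368
e^{−rT} = 0.951130
N(d₁) = 0.279672,  N(d₂) = 0.204014
V = S·N(d₁) − K·e^{−rT}·N(d₂) = 56.865704 − 49.260022 = 7.605682 (matching the quote); vega is positive throughout, so no other σ reproduces this price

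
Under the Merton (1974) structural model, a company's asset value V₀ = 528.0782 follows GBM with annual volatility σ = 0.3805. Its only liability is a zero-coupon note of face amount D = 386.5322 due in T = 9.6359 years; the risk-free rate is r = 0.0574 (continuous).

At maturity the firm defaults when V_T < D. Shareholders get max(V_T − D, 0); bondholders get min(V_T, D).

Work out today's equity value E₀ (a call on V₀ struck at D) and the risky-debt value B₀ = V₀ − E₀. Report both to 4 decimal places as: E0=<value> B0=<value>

E0=355.3108 B0=172.7674

With assets at 528.0782 and a single debt payment of 386.5322 at 9.6359 years:
d₁ = [ln(V₀/D) + (r + σ²/2)T] / (σ√T)
   = [ln(528.0782/386.5322) + (0.0574 + 0.5·0.3805²)·9.6359] / (0.3805·√9.6359)
   = [0.312029 + 1.250645] / 1.181138 = 1.323023
d₂ = d₁ − σ√T = 1.323023 − 1.181138 = 0.141885
N(d₁) = 0.907086,  N(d₂) = 0.556415,  e^(−rT) = 0.575164
E₀ = V₀·N(d₁) − D·e^(−rT)·N(d₂)
   = 528.0782·0.907086 − 386.5322·0.575164·0.556415 = 355.310767
B₀ = V₀ − E₀ = 528.0782 − 355.310767 = 172.767433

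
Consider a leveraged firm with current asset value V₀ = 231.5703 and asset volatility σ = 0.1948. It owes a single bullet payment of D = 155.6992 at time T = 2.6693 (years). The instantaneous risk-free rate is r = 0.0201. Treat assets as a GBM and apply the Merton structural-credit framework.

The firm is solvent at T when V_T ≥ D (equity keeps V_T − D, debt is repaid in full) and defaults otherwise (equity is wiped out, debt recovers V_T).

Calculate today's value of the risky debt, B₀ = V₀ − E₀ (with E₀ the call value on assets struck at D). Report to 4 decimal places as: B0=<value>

B0=145.5011

Equity is a call on the firm's assets struck at D = 155.6992:
d₁ = [ln(V₀/D) + (r + σ²/2)T] / (σ√T)
   = [ln(231.5703/155.6992) + (0.0201 + 0.5·0.1948²)·2.6693] / (0.1948·√2.6693)
   = [0.396958 + 0.104299] / 0.318264 = 1.574970
d₂ = d₁ − σ√T = 1.574970 − 0.318264 = 1.256706
N(d₁) = 0.942368,  N(d₂) = 0.895570,  e^(−rT) = 0.947761
E₀ = V₀·N(d₁) − D·e^(−rT)·N(d₂)
   = 231.5703·0.942368 − 155.6992·0.947761·0.895570 = 86.069175
B₀ = V₀ − E₀ = 231.5703 − 86.069175 = 145.501125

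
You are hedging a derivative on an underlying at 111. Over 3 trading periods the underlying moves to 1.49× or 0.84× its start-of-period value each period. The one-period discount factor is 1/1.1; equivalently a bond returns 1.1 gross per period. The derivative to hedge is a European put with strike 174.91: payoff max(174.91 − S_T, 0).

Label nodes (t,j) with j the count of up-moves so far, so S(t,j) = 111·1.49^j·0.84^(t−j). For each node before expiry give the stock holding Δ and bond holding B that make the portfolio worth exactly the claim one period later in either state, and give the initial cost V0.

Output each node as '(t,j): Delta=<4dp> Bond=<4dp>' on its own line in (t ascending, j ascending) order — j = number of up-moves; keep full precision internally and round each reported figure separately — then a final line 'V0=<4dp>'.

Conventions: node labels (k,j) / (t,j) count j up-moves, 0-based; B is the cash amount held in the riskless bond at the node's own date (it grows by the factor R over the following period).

The replicating-portfolio and risk-neutral prices coincide; use p* = (1.1−0.84)/(1.49−0.84) = 0.4000 for the latter.
Expiry values: V(3,0)=109.1199, V(3,1)=58.2108, V(3,2)=0.0000, V(3,3)=0.0000
Node (2,0) S=78.3216: V=(p*·58.2108+(1−p*)·109.1199)/1.1=80.6875; Δ=(58.2108−109.1199)/(116.6992−65.7901)=-1.0000; B=V−Δ·S=159.0091
Node (2,1) S=138.9276: V=(p*·0.0000+(1−p*)·58.2108)/1.1=31.7514; Δ=(0.0000−58.2108)/(207.0021−116.6992)=-0.6446; B=V−Δ·S=121.3065
Node (2,2) S=246.4311: V=(p*·0.0000+(1−p*)·0.0000)/1.1=0.0000; Δ=(0.0000−0.0000)/(367.1823−207.0021)=0.0000; B=V−Δ·S=0.0000
Node (1,0) S=93.2400: V=(p*·31.7514+(1−p*)·80.6875)/1.1=55.5573; Δ=(31.7514−80.6875)/(138.9276−78.3216)=-0.8074; B=V−Δ·S=130.8437
Node (1,1) S=165.3900: V=(p*·0.0000+(1−p*)·31.7514)/1.1=17.3189; Δ=(0.0000−31.7514)/(246.4311−138.9276)=-0.2954; B=V−Δ·S=66.1672
Node (0,0) S=111.0000: V=(p*·17.3189+(1−p*)·55.5573)/1.1=36.6018; Δ=(17.3189−55.5573)/(165.3900−93.2400)=-0.5300; B=V−Δ·S=95.4301
Verification: the root portfolio costs Δ(0,0)·S0 + B(0,0) = 36.6018, matching V0.

(0,0): Delta=-0.5300 Bond=95.4301
(1,0): Delta=-0.8074 Bond=130.8437
(1,1): Delta=-0.2954 Bond=66.1672
(2,0): Delta=-1.0000 Bond=159.0091
(2,1): Delta=-0.6446 Bond=121.3065
(2,2): Delta=0.0000 Bond=0.0000
V0=36.6018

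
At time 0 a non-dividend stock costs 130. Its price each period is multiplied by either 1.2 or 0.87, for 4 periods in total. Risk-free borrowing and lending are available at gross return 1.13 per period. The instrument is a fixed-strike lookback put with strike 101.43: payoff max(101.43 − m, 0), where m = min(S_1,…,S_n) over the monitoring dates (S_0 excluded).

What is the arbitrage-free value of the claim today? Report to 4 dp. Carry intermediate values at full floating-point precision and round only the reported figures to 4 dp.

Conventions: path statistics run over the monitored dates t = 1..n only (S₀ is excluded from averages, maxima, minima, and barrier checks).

Set p* = 0.7879 (from d < R < u); the path-dependent value is the discounted p*-expectation over all price paths.
Enumerate all 2^4 = 16 price paths (U = up ×1.2, D = down ×0.87); each path with k up-moves has probability p*^k·(1−p*)^(4−k).
DDDD: m=74.4767, payoff=26.9533, prob=0.002025
UDDD: m=102.7265, payoff=0.0000, prob=0.007520
DUDD: m=102.7265, payoff=0.0000, prob=0.007520
UUDD: m=141.6917, payoff=0.0000, prob=0.027931
DDUD: m=98.3970, payoff=3.0330, prob=0.007520
UDUD: m=135.7200, payoff=0.0000, prob=0.027931
DUUD: m=113.1000, payoff=0.0000, prob=0.027931
UUUD: m=156.0000, payoff=0.0000, prob=0.103744
DDDU: m=85.6054, payoff=15.8246, prob=0.007520
UDDU: m=118.0764, payoff=0.0000, prob=0.027931
DUDU: m=113.1000, payoff=0.0000, prob=0.027931
UUDU: m=156.0000, payoff=0.0000, prob=0.103744
DDUU: m=98.3970, payoff=3.0330, prob=0.027931
UDUU: m=135.7200, payoff=0.0000, prob=0.103744
DUUU: m=113.1000, payoff=0.0000, prob=0.103744
UUUU: m=156.0000, payoff=0.0000, prob=0.385334
Price = Σ prob·payoff / R^4 = 0.281091 / 1.630474 = 0.1724

price = 0.1724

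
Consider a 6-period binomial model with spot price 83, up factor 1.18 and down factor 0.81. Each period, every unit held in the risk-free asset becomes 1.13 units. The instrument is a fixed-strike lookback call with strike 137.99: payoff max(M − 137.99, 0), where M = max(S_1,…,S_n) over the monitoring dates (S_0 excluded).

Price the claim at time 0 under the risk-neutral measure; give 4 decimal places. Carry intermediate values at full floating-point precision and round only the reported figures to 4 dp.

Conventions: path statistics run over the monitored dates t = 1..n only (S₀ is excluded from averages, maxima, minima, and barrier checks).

No-arbitrage gives p* = (R−d)/(u−d) = 0.8649: enumerate every path, weight its payoff by its p*-probability, and discount by R^6.
Enumerate all 2^6 = 64 price paths (U = up ×1.18, D = down ×0.81); each path with k up-moves has probability p*^k·(1−p*)^(6−k).
DDDDDD: M=67.2300, payoff=0.0000, prob=0.000006
UDDDDD: M=97.9400, payoff=0.0000, prob=0.000039
DUDDDD: M=79.3314, payoff=0.0000, prob=0.000039
UUDDDD: M=115.5692, payoff=0.0000, prob=0.000249
DDUDDD: M=67.2300, payoff=0.0000, prob=0.000039
UDUDDD: M=97.9400, payoff=0.0000, prob=0.000249
DUUDDD: M=93.6111, payoff=0.0000, prob=0.000249
UUUDDD: M=136.3717, payoff=0.0000, prob=0.001596
DDDUDD: M=67.2300, payoff=0.0000, prob=0.000039
UDDUDD: M=97.9400, payoff=0.0000, prob=0.000249
DUDUDD: M=79.3314, payoff=0.0000, prob=0.000249
UUDUDD: M=115.5692, payoff=0.0000, prob=0.001596
DDUUDD: M=75.8250, payoff=0.0000, prob=0.000249
UDUUDD: M=110.4610, payoff=0.0000, prob=0.001596
DUUUDD: M=110.4610, payoff=0.0000, prob=0.001596
UUUUDD: M=160.9186, payoff=22.9286, prob=0.010217
DDDDUD: M=67.2300, payoff=0.0000, prob=0.000039
UDDDUD: M=97.9400, payoff=0.0000, prob=0.000249
DUDDUD: M=79.3314, payoff=0.0000, prob=0.000249
UUDDUD: M=115.5692, payoff=0.0000, prob=0.001596
DDUDUD: M=67.2300, payoff=0.0000, prob=0.000249
UDUDUD: M=97.9400, payoff=0.0000, prob=0.001596
DUUDUD: M=93.6111, payoff=0.0000, prob=0.001596
UUUDUD: M=136.3717, payoff=0.0000, prob=0.010217
DDDUUD: M=67.2300, payoff=0.0000, prob=0.000249
UDDUUD: M=97.9400, payoff=0.0000, prob=0.001596
DUDUUD: M=89.4734, payoff=0.0000, prob=0.001596
UUDUUD: M=130.3440, payoff=0.0000, prob=0.010217
DDUUUD: M=89.4734, payoff=0.0000, prob=0.001596
UDUUUD: M=130.3440, payoff=0.0000, prob=0.010217
DUUUUD: M=130.3440, payoff=0.0000, prob=0.010217
UUUUUD: M=189.8839, payoff=51.8939, prob=0.065390
DDDDDU: M=67.2300, payoff=0.0000, prob=0.000039
UDDDDU: M=97.9400, payoff=0.0000, prob=0.000249
DUDDDU: M=79.3314, payoff=0.0000, prob=0.000249
UUDDDU: M=115.5692, payoff=0.0000, prob=0.001596
DDUDDU: M=67.2300, payoff=0.0000, prob=0.000249
UDUDDU: M=97.9400, payoff=0.0000, prob=0.001596
DUUDDU: M=93.6111, payoff=0.0000, prob=0.001596
UUUDDU: M=136.3717, payoff=0.0000, prob=0.010217
DDDUDU: M=67.2300, payoff=0.0000, prob=0.000249
UDDUDU: M=97.9400, payoff=0.0000, prob=0.001596
DUDUDU: M=79.3314, payoff=0.0000, prob=0.001596
UUDUDU: M=115.5692, payoff=0.0000, prob=0.010217
DDUUDU: M=75.8250, payoff=0.0000, prob=0.001596
UDUUDU: M=110.4610, payoff=0.0000, prob=0.010217
DUUUDU: M=110.4610, payoff=0.0000, prob=0.010217
UUUUDU: M=160.9186, payoff=22.9286, prob=0.065390
DDDDUU: M=67.2300, payoff=0.0000, prob=0.000249
UDDDUU: M=97.9400, payoff=0.0000, prob=0.001596
DUDDUU: M=79.3314, payoff=0.0000, prob=0.001596
UUDDUU: M=115.5692, payoff=0.0000, prob=0.010217
DDUDUU: M=72.4735, payoff=0.0000, prob=0.001596
UDUDUU: M=105.5787, payoff=0.0000, prob=0.010217
DUUDUU: M=105.5787, payoff=0.0000, prob=0.010217
UUUDUU: M=153.8060, payoff=15.8160, prob=0.065390
DDDUUU: M=72.4735, payoff=0.0000, prob=0.001596
UDDUUU: M=105.5787, payoff=0.0000, prob=0.010217
DUDUUU: M=105.5787, payoff=0.0000, prob=0.010217
UUDUUU: M=153.8060, payoff=15.8160, prob=0.065390
DDUUUU: M=105.5787, payoff=0.0000, prob=0.010217
UDUUUU: M=153.8060, payoff=15.8160, prob=0.065390
DUUUUU: M=153.8060, payoff=15.8160, prob=0.065390
UUUUUU: M=224.0630, payoff=86.0730, prob=0.418494
Price = Σ prob·payoff / R^6 = 45.284744 / 2.081952 = 21.7511

price = 21.7511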